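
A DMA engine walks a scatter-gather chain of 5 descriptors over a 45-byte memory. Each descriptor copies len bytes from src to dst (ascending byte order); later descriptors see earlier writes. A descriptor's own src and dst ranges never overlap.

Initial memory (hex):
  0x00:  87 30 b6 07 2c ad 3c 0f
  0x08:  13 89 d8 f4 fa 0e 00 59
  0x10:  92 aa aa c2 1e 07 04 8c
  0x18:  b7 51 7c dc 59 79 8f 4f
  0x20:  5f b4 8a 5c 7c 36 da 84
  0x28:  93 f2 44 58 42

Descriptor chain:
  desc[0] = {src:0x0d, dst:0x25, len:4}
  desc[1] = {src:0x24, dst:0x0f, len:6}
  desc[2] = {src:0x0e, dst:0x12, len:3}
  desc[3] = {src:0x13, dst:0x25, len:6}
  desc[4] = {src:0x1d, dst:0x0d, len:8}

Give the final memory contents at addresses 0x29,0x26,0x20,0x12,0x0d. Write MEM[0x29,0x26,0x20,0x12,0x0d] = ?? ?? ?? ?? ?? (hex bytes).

MEM[0x29,0x26,0x20,0x12,0x0d] = 8c 0e 5f 8a 79

D0: mem[0x25..0x28] <- [0e 00 59 92]
D1: mem[0x0f..0x14] <- [7c 0e 00 59 92 f2]
D2: mem[0x12..0x14] <- [00 7c 0e]
D3: mem[0x25..0x2a] <- [7c 0e 07 04 8c b7]
D4: mem[0x0d..0x14] <- [79 8f 4f 5f b4 8a 5c 7c]
query mem[0x29]=0x8c, mem[0x26]=0x0e, mem[0x20]=0x5f, mem[0x12]=0x8a, mem[0x0d]=0x79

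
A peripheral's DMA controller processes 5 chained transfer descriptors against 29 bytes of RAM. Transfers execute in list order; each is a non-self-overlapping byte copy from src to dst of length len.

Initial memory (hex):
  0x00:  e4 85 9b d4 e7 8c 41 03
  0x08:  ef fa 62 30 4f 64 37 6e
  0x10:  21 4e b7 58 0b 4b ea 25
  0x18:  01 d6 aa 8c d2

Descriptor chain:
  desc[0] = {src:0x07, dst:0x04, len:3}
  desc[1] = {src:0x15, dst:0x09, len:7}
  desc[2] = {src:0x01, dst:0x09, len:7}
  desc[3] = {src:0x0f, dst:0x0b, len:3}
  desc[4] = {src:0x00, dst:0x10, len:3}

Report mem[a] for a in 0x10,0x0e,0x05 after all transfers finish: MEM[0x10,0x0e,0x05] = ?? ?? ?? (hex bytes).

[0] 0x07->0x04 len=3 : 03 ef fa
[1] 0x15->0x09 len=7 : 4b ea 25 01 d6 aa 8c
[2] 0x01->0x09 len=7 : 85 9b d4 03 ef fa 03
[3] 0x0f->0x0b len=3 : 03 21 4e
[4] 0x00->0x10 len=3 : e4 85 9b
query mem[0x10]=0xe4, mem[0x0e]=0xfa, mem[0x05]=0xef

MEM[0x10,0x0e,0x05] = e4 fa ef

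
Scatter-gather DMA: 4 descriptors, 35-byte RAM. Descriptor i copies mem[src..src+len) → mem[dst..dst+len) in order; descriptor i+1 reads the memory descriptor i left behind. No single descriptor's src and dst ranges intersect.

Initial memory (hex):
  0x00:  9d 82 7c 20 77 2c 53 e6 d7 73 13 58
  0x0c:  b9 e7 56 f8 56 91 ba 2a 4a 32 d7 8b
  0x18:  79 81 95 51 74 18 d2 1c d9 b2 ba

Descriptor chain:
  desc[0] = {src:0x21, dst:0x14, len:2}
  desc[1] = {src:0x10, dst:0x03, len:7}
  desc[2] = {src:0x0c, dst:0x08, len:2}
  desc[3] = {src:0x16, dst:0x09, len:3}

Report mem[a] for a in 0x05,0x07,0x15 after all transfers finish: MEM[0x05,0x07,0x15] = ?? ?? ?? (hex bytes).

MEM[0x05,0x07,0x15] = ba b2 ba

  after D0: wrote 2B at 0x14 = b2ba
  after D1: wrote 7B at 0x03 = 5691ba2ab2bad7
  after D2: wrote 2B at 0x08 = b9e7
  after D3: wrote 3B at 0x09 = d78b79
query mem[0x05]=0xba, mem[0x07]=0xb2, mem[0x15]=0xba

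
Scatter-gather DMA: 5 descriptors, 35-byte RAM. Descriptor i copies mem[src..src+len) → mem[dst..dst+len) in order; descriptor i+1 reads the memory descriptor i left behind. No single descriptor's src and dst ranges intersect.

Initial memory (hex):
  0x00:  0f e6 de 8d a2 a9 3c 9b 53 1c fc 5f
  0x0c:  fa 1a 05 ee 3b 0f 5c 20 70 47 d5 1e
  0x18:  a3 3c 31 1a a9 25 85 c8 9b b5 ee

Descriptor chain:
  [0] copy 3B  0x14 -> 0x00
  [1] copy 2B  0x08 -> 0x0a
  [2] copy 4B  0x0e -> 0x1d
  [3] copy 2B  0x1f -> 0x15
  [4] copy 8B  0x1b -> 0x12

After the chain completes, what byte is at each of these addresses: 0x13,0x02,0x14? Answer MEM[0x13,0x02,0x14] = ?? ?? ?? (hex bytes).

#0 dst[0x00+3] := {0x70,0x47,0xd5}
#1 dst[0x0a+2] := {0x53,0x1c}
#2 dst[0x1d+4] := {0x05,0xee,0x3b,0x0f}
#3 dst[0x15+2] := {0x3b,0x0f}
#4 dst[0x12+8] := {0x1a,0xa9,0x05,0xee,0x3b,0x0f,0xb5,0xee}
query mem[0x13]=0xa9, mem[0x02]=0xd5, mem[0x14]=0x05

MEM[0x13,0x02,0x14] = a9 d5 05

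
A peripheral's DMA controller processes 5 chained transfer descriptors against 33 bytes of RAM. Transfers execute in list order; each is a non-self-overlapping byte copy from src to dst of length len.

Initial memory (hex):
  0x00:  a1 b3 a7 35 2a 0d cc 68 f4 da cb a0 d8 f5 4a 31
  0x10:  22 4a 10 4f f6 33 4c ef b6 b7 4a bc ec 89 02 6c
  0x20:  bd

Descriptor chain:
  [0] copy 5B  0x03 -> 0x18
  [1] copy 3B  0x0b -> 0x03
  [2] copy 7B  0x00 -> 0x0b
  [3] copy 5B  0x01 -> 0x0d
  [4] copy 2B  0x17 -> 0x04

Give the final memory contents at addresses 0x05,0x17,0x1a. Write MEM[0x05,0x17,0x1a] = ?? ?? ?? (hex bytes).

  after D0: wrote 5B at 0x18 = 352a0dcc68
  after D1: wrote 3B at 0x03 = a0d8f5
  after D2: wrote 7B at 0x0b = a1b3a7a0d8f5cc
  after D3: wrote 5B at 0x0d = b3a7a0d8f5
  after D4: wrote 2B at 0x04 = ef35
query mem[0x05]=0x35, mem[0x17]=0xef, mem[0x1a]=0x0d

MEM[0x05,0x17,0x1a] = 35 ef 0d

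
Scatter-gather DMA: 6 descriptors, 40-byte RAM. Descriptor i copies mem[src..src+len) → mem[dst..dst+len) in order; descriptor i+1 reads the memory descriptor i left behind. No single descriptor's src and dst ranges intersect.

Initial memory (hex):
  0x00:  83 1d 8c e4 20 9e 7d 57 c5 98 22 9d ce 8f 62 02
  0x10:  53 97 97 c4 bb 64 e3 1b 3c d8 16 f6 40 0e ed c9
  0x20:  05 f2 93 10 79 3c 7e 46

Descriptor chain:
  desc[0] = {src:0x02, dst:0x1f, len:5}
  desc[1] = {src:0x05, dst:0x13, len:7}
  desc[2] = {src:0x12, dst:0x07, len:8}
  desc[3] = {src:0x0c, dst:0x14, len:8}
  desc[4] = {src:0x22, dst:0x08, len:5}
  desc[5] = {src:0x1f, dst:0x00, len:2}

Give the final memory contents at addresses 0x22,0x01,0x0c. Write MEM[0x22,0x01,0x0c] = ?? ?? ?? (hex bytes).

MEM[0x22,0x01,0x0c] = 9e e4 7e

  after D0: wrote 5B at 0x1f = 8ce4209e7d
  after D1: wrote 7B at 0x13 = 9e7d57c598229d
  after D2: wrote 8B at 0x07 = 979e7d57c598229d
  after D3: wrote 8B at 0x14 = 98229d025397979e
  after D4: wrote 5B at 0x08 = 9e7d793c7e
  after D5: wrote 2B at 0x00 = 8ce4
query mem[0x22]=0x9e, mem[0x01]=0xe4, mem[0x0c]=0x7e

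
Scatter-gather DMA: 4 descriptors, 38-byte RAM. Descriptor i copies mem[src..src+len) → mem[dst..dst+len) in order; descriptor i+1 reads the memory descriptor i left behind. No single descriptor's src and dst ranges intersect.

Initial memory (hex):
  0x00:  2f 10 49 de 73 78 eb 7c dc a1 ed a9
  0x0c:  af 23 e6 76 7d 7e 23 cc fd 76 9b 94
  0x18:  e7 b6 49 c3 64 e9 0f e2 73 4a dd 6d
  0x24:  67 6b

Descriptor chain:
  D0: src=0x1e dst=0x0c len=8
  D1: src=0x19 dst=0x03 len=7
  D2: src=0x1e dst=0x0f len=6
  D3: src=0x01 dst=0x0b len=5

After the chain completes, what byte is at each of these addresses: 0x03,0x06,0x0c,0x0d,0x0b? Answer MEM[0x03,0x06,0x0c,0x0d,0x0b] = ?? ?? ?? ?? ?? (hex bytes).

MEM[0x03,0x06,0x0c,0x0d,0x0b] = b6 64 49 b6 10

D0: mem[0x0c..0x13] <- [0f e2 73 4a dd 6d 67 6b]
D1: mem[0x03..0x09] <- [b6 49 c3 64 e9 0f e2]
D2: mem[0x0f..0x14] <- [0f e2 73 4a dd 6d]
D3: mem[0x0b..0x0f] <- [10 49 b6 49 c3]
query mem[0x03]=0xb6, mem[0x06]=0x64, mem[0x0c]=0x49, mem[0x0d]=0xb6, mem[0x0b]=0x10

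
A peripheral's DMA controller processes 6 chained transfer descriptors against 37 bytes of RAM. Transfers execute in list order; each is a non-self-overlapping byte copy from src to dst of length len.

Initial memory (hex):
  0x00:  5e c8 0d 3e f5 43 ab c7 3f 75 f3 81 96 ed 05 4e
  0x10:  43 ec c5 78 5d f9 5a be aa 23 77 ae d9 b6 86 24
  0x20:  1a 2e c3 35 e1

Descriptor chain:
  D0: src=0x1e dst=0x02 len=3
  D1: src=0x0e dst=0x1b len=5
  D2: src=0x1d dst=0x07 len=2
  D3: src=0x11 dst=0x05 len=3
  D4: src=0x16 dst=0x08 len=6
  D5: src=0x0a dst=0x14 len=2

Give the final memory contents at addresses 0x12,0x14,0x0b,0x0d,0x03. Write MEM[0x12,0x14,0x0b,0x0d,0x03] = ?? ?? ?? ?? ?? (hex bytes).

#0 dst[0x02+3] := {0x86,0x24,0x1a}
#1 dst[0x1b+5] := {0x05,0x4e,0x43,0xec,0xc5}
#2 dst[0x07+2] := {0x43,0xec}
#3 dst[0x05+3] := {0xec,0xc5,0x78}
#4 dst[0x08+6] := {0x5a,0xbe,0xaa,0x23,0x77,0x05}
#5 dst[0x14+2] := {0xaa,0x23}
query mem[0x12]=0xc5, mem[0x14]=0xaa, mem[0x0b]=0x23, mem[0x0d]=0x05, mem[0x03]=0x24

MEM[0x12,0x14,0x0b,0x0d,0x03] = c5 aa 23 05 24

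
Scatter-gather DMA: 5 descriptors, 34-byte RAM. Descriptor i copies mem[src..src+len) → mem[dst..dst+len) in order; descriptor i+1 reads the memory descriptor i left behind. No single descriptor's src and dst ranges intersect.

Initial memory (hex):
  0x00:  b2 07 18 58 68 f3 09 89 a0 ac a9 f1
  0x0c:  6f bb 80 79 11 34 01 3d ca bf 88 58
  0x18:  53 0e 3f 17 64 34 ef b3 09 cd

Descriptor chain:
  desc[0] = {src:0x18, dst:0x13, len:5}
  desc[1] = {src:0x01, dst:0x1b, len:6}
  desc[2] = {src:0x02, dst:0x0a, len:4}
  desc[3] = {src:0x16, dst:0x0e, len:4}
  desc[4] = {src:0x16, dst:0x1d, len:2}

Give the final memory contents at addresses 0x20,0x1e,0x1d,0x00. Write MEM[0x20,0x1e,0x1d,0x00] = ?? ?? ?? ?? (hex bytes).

MEM[0x20,0x1e,0x1d,0x00] = 09 64 17 b2

  after D0: wrote 5B at 0x13 = 530e3f1764
  after D1: wrote 6B at 0x1b = 07185868f309
  after D2: wrote 4B at 0x0a = 185868f3
  after D3: wrote 4B at 0x0e = 1764530e
  after D4: wrote 2B at 0x1d = 1764
query mem[0x20]=0x09, mem[0x1e]=0x64, mem[0x1d]=0x17, mem[0x00]=0xb2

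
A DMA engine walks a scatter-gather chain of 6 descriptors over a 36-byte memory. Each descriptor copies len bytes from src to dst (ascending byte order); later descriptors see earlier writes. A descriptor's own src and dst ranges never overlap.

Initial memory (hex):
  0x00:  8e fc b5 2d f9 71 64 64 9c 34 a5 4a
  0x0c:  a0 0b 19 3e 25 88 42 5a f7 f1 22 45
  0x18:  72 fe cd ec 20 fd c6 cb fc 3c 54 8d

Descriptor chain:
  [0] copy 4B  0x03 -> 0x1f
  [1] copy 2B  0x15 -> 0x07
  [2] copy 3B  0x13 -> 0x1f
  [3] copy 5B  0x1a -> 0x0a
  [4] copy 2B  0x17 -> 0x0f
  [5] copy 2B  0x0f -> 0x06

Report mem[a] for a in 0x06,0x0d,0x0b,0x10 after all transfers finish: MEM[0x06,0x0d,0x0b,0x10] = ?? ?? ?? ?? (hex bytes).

D0: mem[0x1f..0x22] <- [2d f9 71 64]
D1: mem[0x07..0x08] <- [f1 22]
D2: mem[0x1f..0x21] <- [5a f7 f1]
D3: mem[0x0a..0x0e] <- [cd ec 20 fd c6]
D4: mem[0x0f..0x10] <- [45 72]
D5: mem[0x06..0x07] <- [45 72]
query mem[0x06]=0x45, mem[0x0d]=0xfd, mem[0x0b]=0xec, mem[0x10]=0x72

MEM[0x06,0x0d,0x0b,0x10] = 45 fd ec 72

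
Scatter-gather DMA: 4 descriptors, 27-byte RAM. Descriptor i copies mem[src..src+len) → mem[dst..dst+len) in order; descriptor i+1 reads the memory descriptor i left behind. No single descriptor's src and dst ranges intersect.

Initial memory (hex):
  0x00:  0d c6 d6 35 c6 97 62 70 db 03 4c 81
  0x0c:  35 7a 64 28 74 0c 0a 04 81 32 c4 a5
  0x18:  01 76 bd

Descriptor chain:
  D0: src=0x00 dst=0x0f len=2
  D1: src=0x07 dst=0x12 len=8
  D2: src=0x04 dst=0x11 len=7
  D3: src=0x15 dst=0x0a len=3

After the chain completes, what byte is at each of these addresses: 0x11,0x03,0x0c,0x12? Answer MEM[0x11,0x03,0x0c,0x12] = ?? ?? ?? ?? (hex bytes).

MEM[0x11,0x03,0x0c,0x12] = c6 35 4c 97

  after D0: wrote 2B at 0x0f = 0dc6
  after D1: wrote 8B at 0x12 = 70db034c81357a64
  after D2: wrote 7B at 0x11 = c6976270db034c
  after D3: wrote 3B at 0x0a = db034c
query mem[0x11]=0xc6, mem[0x03]=0x35, mem[0x0c]=0x4c, mem[0x12]=0x97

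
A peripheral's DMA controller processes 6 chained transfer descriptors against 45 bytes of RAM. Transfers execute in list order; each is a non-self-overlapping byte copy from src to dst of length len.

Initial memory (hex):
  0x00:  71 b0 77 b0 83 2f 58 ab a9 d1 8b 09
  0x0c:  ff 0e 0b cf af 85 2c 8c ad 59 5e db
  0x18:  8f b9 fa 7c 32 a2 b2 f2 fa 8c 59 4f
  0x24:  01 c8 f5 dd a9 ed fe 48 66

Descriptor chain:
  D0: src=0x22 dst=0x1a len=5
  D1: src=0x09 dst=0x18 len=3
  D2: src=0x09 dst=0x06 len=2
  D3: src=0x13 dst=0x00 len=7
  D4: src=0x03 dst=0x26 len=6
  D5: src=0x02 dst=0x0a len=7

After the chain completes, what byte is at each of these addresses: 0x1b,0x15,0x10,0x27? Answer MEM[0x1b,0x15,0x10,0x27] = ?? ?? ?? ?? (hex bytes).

  after D0: wrote 5B at 0x1a = 594f01c8f5
  after D1: wrote 3B at 0x18 = d18b09
  after D2: wrote 2B at 0x06 = d18b
  after D3: wrote 7B at 0x00 = 8cad595edbd18b
  after D4: wrote 6B at 0x26 = 5edbd18b8ba9
  after D5: wrote 7B at 0x0a = 595edbd18b8ba9
query mem[0x1b]=0x4f, mem[0x15]=0x59, mem[0x10]=0xa9, mem[0x27]=0xdb

MEM[0x1b,0x15,0x10,0x27] = 4f 59 a9 db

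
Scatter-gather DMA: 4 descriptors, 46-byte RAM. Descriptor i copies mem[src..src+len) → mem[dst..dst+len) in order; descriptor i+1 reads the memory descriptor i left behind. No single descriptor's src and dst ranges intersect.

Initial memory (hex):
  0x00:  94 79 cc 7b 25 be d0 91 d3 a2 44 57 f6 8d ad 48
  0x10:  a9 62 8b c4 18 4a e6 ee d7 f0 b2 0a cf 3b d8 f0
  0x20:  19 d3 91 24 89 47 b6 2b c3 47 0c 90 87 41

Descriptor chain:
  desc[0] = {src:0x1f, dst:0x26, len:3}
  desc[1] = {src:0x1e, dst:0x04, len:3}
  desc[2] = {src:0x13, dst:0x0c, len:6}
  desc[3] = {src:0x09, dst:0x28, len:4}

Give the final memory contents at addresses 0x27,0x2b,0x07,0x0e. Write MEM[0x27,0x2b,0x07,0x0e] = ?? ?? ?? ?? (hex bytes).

MEM[0x27,0x2b,0x07,0x0e] = 19 c4 91 4a

[0] 0x1f->0x26 len=3 : f0 19 d3
[1] 0x1e->0x04 len=3 : d8 f0 19
[2] 0x13->0x0c len=6 : c4 18 4a e6 ee d7
[3] 0x09->0x28 len=4 : a2 44 57 c4
query mem[0x27]=0x19, mem[0x2b]=0xc4, mem[0x07]=0x91, mem[0x0e]=0x4a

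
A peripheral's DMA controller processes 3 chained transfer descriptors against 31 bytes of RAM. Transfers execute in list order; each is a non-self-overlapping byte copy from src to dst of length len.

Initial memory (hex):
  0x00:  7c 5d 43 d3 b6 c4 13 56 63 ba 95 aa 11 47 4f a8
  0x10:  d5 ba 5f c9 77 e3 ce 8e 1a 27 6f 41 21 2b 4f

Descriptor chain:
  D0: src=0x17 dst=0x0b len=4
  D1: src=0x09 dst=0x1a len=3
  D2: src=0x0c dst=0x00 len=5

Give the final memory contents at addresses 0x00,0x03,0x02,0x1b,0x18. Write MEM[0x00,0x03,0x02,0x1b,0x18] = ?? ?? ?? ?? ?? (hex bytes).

#0 dst[0x0b+4] := {0x8e,0x1a,0x27,0x6f}
#1 dst[0x1a+3] := {0xba,0x95,0x8e}
#2 dst[0x00+5] := {0x1a,0x27,0x6f,0xa8,0xd5}
query mem[0x00]=0x1a, mem[0x03]=0xa8, mem[0x02]=0x6f, mem[0x1b]=0x95, mem[0x18]=0x1a

MEM[0x00,0x03,0x02,0x1b,0x18] = 1a a8 6f 95 1a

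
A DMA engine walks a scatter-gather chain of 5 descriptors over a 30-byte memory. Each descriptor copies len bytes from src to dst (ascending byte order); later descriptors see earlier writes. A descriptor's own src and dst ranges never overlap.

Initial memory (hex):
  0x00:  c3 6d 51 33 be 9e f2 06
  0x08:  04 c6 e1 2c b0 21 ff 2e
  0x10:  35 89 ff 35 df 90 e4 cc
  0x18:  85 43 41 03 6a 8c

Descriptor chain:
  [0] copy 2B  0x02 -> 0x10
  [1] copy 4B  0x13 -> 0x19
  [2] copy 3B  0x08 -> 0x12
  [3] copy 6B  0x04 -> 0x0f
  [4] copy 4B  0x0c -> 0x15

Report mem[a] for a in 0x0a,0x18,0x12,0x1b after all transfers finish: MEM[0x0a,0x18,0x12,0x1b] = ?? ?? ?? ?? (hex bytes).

D0: mem[0x10..0x11] <- [51 33]
D1: mem[0x19..0x1c] <- [35 df 90 e4]
D2: mem[0x12..0x14] <- [04 c6 e1]
D3: mem[0x0f..0x14] <- [be 9e f2 06 04 c6]
D4: mem[0x15..0x18] <- [b0 21 ff be]
query mem[0x0a]=0xe1, mem[0x18]=0xbe, mem[0x12]=0x06, mem[0x1b]=0x90

MEM[0x0a,0x18,0x12,0x1b] = e1 be 06 90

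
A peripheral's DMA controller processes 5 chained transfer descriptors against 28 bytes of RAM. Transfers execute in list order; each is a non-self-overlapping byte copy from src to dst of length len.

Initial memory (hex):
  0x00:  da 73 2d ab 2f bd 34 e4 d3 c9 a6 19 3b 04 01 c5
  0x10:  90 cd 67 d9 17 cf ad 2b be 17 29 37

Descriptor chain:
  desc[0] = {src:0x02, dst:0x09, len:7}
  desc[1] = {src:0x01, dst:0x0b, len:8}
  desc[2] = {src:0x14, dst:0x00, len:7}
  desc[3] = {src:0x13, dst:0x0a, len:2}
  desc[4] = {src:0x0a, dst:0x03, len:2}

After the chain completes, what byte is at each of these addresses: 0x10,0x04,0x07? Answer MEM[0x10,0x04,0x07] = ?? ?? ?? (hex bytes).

D0: mem[0x09..0x0f] <- [2d ab 2f bd 34 e4 d3]
D1: mem[0x0b..0x12] <- [73 2d ab 2f bd 34 e4 d3]
D2: mem[0x00..0x06] <- [17 cf ad 2b be 17 29]
D3: mem[0x0a..0x0b] <- [d9 17]
D4: mem[0x03..0x04] <- [d9 17]
query mem[0x10]=0x34, mem[0x04]=0x17, mem[0x07]=0xe4

MEM[0x10,0x04,0x07] = 34 17 e4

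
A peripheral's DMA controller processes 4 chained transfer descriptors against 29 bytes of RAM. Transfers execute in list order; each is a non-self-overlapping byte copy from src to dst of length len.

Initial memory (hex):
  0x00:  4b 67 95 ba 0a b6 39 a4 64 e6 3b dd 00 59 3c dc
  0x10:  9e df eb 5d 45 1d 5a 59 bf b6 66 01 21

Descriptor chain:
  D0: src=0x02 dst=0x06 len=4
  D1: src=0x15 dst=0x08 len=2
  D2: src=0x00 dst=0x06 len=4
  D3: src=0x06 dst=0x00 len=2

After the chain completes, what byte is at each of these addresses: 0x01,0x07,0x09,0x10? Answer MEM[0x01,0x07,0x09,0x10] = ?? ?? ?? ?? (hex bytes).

MEM[0x01,0x07,0x09,0x10] = 67 67 ba 9e

[0] 0x02->0x06 len=4 : 95 ba 0a b6
[1] 0x15->0x08 len=2 : 1d 5a
[2] 0x00->0x06 len=4 : 4b 67 95 ba
[3] 0x06->0x00 len=2 : 4b 67
query mem[0x01]=0x67, mem[0x07]=0x67, mem[0x09]=0xba, mem[0x10]=0x9e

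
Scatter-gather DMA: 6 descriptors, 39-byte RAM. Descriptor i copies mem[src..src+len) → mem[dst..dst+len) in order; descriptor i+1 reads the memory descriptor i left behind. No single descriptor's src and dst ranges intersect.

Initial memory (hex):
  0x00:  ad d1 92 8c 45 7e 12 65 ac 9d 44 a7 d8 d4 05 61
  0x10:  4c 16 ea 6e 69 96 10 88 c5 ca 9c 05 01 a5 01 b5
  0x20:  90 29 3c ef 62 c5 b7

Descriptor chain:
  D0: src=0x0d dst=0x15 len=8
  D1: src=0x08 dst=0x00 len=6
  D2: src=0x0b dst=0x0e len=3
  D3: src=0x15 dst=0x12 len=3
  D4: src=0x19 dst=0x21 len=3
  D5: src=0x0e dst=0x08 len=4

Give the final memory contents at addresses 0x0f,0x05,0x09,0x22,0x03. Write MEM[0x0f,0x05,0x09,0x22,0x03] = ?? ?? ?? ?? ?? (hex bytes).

MEM[0x0f,0x05,0x09,0x22,0x03] = d8 d4 d8 ea a7

D0: mem[0x15..0x1c] <- [d4 05 61 4c 16 ea 6e 69]
D1: mem[0x00..0x05] <- [ac 9d 44 a7 d8 d4]
D2: mem[0x0e..0x10] <- [a7 d8 d4]
D3: mem[0x12..0x14] <- [d4 05 61]
D4: mem[0x21..0x23] <- [16 ea 6e]
D5: mem[0x08..0x0b] <- [a7 d8 d4 16]
query mem[0x0f]=0xd8, mem[0x05]=0xd4, mem[0x09]=0xd8, mem[0x22]=0xea, mem[0x03]=0xa7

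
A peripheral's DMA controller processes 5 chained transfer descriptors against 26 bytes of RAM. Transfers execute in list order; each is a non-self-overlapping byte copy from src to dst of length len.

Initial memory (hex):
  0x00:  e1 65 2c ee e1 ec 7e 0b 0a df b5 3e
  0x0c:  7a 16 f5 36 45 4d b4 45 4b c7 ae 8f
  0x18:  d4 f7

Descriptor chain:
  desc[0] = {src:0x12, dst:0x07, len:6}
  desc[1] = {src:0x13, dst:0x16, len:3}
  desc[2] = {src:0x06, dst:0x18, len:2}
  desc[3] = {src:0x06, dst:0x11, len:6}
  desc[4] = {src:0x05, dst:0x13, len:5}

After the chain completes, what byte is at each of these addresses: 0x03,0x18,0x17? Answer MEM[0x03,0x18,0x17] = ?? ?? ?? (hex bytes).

  after D0: wrote 6B at 0x07 = b4454bc7ae8f
  after D1: wrote 3B at 0x16 = 454bc7
  after D2: wrote 2B at 0x18 = 7eb4
  after D3: wrote 6B at 0x11 = 7eb4454bc7ae
  after D4: wrote 5B at 0x13 = ec7eb4454b
query mem[0x03]=0xee, mem[0x18]=0x7e, mem[0x17]=0x4b

MEM[0x03,0x18,0x17] = ee 7e 4b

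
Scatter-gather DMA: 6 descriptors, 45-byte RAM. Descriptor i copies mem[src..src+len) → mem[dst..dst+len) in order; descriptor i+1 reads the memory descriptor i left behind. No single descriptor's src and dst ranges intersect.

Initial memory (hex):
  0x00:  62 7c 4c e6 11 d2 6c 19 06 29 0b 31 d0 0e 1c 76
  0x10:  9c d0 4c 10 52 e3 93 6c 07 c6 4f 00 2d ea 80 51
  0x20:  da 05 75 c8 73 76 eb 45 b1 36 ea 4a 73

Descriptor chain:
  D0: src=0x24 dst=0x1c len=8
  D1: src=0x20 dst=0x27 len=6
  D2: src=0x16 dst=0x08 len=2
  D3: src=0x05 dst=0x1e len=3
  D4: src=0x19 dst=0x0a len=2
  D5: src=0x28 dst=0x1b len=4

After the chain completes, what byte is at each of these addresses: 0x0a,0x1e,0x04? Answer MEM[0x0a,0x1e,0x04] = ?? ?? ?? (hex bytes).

[0] 0x24->0x1c len=8 : 73 76 eb 45 b1 36 ea 4a
[1] 0x20->0x27 len=6 : b1 36 ea 4a 73 76
[2] 0x16->0x08 len=2 : 93 6c
[3] 0x05->0x1e len=3 : d2 6c 19
[4] 0x19->0x0a len=2 : c6 4f
[5] 0x28->0x1b len=4 : 36 ea 4a 73
query mem[0x0a]=0xc6, mem[0x1e]=0x73, mem[0x04]=0x11

MEM[0x0a,0x1e,0x04] = c6 73 11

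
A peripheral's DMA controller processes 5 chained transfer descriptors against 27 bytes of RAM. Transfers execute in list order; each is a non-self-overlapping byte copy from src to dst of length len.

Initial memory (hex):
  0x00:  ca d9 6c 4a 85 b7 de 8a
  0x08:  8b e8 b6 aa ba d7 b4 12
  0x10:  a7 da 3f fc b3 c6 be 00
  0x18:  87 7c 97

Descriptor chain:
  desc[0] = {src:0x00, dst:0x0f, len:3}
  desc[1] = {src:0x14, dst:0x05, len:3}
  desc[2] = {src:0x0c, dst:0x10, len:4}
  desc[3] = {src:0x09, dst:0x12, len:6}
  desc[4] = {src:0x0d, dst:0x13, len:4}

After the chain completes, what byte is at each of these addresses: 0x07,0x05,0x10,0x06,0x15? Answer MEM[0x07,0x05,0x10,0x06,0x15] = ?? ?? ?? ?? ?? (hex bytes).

MEM[0x07,0x05,0x10,0x06,0x15] = be b3 ba c6 ca

D0: mem[0x0f..0x11] <- [ca d9 6c]
D1: mem[0x05..0x07] <- [b3 c6 be]
D2: mem[0x10..0x13] <- [ba d7 b4 ca]
D3: mem[0x12..0x17] <- [e8 b6 aa ba d7 b4]
D4: mem[0x13..0x16] <- [d7 b4 ca ba]
query mem[0x07]=0xbe, mem[0x05]=0xb3, mem[0x10]=0xba, mem[0x06]=0xc6, mem[0x15]=0xca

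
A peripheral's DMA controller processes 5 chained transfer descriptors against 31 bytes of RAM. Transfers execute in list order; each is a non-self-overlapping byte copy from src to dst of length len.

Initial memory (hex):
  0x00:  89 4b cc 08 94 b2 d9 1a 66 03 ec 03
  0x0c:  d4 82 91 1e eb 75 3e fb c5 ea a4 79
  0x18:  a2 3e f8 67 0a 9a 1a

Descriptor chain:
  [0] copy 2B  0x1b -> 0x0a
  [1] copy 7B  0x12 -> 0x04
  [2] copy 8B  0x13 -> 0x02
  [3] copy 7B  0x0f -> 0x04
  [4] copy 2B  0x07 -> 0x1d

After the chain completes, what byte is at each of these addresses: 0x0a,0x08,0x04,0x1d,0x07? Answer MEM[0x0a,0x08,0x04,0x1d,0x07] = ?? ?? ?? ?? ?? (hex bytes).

MEM[0x0a,0x08,0x04,0x1d,0x07] = ea fb 1e 3e 3e

D0: mem[0x0a..0x0b] <- [67 0a]
D1: mem[0x04..0x0a] <- [3e fb c5 ea a4 79 a2]
D2: mem[0x02..0x09] <- [fb c5 ea a4 79 a2 3e f8]
D3: mem[0x04..0x0a] <- [1e eb 75 3e fb c5 ea]
D4: mem[0x1d..0x1e] <- [3e fb]
query mem[0x0a]=0xea, mem[0x08]=0xfb, mem[0x04]=0x1e, mem[0x1d]=0x3e, mem[0x07]=0x3e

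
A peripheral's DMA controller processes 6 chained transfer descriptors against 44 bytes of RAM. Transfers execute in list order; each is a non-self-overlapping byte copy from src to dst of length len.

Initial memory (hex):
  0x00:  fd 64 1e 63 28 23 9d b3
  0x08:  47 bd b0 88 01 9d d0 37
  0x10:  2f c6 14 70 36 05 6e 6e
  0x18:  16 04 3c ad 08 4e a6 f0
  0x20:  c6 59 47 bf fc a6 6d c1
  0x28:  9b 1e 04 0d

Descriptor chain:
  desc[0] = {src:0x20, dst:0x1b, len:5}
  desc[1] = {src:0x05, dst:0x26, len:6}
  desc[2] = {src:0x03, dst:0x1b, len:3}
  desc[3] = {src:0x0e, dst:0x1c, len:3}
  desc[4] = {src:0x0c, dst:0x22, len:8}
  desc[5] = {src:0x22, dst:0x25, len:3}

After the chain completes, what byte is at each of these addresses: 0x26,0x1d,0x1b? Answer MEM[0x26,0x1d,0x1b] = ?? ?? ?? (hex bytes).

  after D0: wrote 5B at 0x1b = c65947bffc
  after D1: wrote 6B at 0x26 = 239db347bdb0
  after D2: wrote 3B at 0x1b = 632823
  after D3: wrote 3B at 0x1c = d0372f
  after D4: wrote 8B at 0x22 = 019dd0372fc61470
  after D5: wrote 3B at 0x25 = 019dd0
query mem[0x26]=0x9d, mem[0x1d]=0x37, mem[0x1b]=0x63

MEM[0x26,0x1d,0x1b] = 9d 37 63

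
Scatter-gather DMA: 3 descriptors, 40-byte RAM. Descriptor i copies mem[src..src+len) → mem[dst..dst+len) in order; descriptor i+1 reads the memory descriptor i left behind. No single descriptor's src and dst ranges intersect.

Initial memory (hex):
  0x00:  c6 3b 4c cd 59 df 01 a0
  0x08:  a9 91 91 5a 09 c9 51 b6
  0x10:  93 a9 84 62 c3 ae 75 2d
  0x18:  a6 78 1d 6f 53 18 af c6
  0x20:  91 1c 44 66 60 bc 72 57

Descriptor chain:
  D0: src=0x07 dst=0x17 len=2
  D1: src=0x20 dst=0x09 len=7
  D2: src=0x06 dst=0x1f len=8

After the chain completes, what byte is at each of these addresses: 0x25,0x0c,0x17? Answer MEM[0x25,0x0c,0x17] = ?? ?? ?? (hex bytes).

MEM[0x25,0x0c,0x17] = 66 66 a0

[0] 0x07->0x17 len=2 : a0 a9
[1] 0x20->0x09 len=7 : 91 1c 44 66 60 bc 72
[2] 0x06->0x1f len=8 : 01 a0 a9 91 1c 44 66 60
query mem[0x25]=0x66, mem[0x0c]=0x66, mem[0x17]=0xa0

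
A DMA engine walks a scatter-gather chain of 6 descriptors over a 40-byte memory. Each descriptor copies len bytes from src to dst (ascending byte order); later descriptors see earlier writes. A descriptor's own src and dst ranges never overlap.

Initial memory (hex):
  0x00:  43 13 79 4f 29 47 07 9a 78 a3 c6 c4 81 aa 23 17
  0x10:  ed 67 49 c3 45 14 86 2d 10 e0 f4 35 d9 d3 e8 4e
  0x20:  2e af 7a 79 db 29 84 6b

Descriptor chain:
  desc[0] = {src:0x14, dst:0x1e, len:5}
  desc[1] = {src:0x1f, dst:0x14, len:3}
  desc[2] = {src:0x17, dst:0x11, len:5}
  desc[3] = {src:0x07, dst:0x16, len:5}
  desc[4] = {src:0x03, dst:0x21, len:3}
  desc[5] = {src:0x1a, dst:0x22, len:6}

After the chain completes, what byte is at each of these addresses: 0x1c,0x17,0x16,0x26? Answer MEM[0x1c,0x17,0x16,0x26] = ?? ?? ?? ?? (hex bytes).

MEM[0x1c,0x17,0x16,0x26] = d9 78 9a 45

#0 dst[0x1e+5] := {0x45,0x14,0x86,0x2d,0x10}
#1 dst[0x14+3] := {0x14,0x86,0x2d}
#2 dst[0x11+5] := {0x2d,0x10,0xe0,0xf4,0x35}
#3 dst[0x16+5] := {0x9a,0x78,0xa3,0xc6,0xc4}
#4 dst[0x21+3] := {0x4f,0x29,0x47}
#5 dst[0x22+6] := {0xc4,0x35,0xd9,0xd3,0x45,0x14}
query mem[0x1c]=0xd9, mem[0x17]=0x78, mem[0x16]=0x9a, mem[0x26]=0x45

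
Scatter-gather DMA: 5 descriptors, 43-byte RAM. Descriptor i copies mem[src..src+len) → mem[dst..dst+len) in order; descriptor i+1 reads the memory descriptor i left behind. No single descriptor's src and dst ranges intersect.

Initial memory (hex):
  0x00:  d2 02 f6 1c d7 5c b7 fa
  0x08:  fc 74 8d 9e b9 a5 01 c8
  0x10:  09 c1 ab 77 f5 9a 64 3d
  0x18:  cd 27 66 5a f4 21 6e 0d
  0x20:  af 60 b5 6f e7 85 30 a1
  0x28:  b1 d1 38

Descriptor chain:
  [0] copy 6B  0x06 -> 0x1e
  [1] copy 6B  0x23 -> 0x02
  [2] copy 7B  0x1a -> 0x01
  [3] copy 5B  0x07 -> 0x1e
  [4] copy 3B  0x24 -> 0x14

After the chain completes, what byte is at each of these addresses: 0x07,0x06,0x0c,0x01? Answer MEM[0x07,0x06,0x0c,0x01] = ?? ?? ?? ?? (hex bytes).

MEM[0x07,0x06,0x0c,0x01] = fc fa b9 66

[0] 0x06->0x1e len=6 : b7 fa fc 74 8d 9e
[1] 0x23->0x02 len=6 : 9e e7 85 30 a1 b1
[2] 0x1a->0x01 len=7 : 66 5a f4 21 b7 fa fc
[3] 0x07->0x1e len=5 : fc fc 74 8d 9e
[4] 0x24->0x14 len=3 : e7 85 30
query mem[0x07]=0xfc, mem[0x06]=0xfa, mem[0x0c]=0xb9, mem[0x01]=0x66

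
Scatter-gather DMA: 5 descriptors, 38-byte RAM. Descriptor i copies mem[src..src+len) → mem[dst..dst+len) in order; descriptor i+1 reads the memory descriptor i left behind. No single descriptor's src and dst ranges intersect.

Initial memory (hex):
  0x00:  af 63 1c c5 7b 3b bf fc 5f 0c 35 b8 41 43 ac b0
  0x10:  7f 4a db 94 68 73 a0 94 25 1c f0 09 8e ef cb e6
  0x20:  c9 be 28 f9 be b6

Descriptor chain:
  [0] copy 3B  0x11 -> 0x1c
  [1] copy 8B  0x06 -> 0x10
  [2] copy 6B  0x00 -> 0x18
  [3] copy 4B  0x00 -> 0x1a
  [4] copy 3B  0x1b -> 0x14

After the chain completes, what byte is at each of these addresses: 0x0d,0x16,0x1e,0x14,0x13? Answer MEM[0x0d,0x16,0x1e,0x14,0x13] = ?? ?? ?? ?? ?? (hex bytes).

MEM[0x0d,0x16,0x1e,0x14,0x13] = 43 c5 94 63 0c

[0] 0x11->0x1c len=3 : 4a db 94
[1] 0x06->0x10 len=8 : bf fc 5f 0c 35 b8 41 43
[2] 0x00->0x18 len=6 : af 63 1c c5 7b 3b
[3] 0x00->0x1a len=4 : af 63 1c c5
[4] 0x1b->0x14 len=3 : 63 1c c5
query mem[0x0d]=0x43, mem[0x16]=0xc5, mem[0x1e]=0x94, mem[0x14]=0x63, mem[0x13]=0x0c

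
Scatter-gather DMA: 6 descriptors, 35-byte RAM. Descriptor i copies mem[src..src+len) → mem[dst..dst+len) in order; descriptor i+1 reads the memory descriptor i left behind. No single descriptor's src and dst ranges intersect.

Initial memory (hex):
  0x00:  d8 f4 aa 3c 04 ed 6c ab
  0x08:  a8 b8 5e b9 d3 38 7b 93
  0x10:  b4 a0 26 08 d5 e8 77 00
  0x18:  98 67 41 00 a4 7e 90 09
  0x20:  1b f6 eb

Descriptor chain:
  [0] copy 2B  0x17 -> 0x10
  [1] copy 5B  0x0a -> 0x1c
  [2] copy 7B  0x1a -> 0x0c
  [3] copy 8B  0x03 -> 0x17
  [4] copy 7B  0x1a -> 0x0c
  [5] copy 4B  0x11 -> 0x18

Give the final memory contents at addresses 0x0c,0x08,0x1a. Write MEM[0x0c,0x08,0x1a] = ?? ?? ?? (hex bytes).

MEM[0x0c,0x08,0x1a] = 6c a8 08

[0] 0x17->0x10 len=2 : 00 98
[1] 0x0a->0x1c len=5 : 5e b9 d3 38 7b
[2] 0x1a->0x0c len=7 : 41 00 5e b9 d3 38 7b
[3] 0x03->0x17 len=8 : 3c 04 ed 6c ab a8 b8 5e
[4] 0x1a->0x0c len=7 : 6c ab a8 b8 5e 38 7b
[5] 0x11->0x18 len=4 : 38 7b 08 d5
query mem[0x0c]=0x6c, mem[0x08]=0xa8, mem[0x1a]=0x08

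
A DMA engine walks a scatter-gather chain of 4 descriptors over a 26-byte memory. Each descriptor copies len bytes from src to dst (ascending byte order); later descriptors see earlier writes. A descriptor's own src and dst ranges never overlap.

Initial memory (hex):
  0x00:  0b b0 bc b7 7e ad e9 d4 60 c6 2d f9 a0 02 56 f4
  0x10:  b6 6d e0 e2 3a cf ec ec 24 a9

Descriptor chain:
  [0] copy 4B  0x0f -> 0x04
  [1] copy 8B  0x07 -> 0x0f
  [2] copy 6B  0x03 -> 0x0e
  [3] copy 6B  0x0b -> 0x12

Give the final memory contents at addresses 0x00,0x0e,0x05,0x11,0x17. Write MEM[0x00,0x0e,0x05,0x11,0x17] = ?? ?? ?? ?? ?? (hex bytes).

MEM[0x00,0x0e,0x05,0x11,0x17] = 0b b7 b6 6d b6

D0: mem[0x04..0x07] <- [f4 b6 6d e0]
D1: mem[0x0f..0x16] <- [e0 60 c6 2d f9 a0 02 56]
D2: mem[0x0e..0x13] <- [b7 f4 b6 6d e0 60]
D3: mem[0x12..0x17] <- [f9 a0 02 b7 f4 b6]
query mem[0x00]=0x0b, mem[0x0e]=0xb7, mem[0x05]=0xb6, mem[0x11]=0x6d, mem[0x17]=0xb6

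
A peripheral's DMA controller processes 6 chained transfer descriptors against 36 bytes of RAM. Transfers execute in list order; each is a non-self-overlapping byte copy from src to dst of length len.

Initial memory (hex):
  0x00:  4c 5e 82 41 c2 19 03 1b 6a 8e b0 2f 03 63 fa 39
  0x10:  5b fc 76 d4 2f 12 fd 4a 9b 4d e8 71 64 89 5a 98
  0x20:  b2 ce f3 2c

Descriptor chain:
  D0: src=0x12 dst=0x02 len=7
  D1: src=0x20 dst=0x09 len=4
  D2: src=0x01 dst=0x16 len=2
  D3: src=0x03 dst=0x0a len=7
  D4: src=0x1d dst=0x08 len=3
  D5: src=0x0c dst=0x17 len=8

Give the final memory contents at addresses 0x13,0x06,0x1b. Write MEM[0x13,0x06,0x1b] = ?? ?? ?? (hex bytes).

[0] 0x12->0x02 len=7 : 76 d4 2f 12 fd 4a 9b
[1] 0x20->0x09 len=4 : b2 ce f3 2c
[2] 0x01->0x16 len=2 : 5e 76
[3] 0x03->0x0a len=7 : d4 2f 12 fd 4a 9b b2
[4] 0x1d->0x08 len=3 : 89 5a 98
[5] 0x0c->0x17 len=8 : 12 fd 4a 9b b2 fc 76 d4
query mem[0x13]=0xd4, mem[0x06]=0xfd, mem[0x1b]=0xb2

MEM[0x13,0x06,0x1b] = d4 fd b2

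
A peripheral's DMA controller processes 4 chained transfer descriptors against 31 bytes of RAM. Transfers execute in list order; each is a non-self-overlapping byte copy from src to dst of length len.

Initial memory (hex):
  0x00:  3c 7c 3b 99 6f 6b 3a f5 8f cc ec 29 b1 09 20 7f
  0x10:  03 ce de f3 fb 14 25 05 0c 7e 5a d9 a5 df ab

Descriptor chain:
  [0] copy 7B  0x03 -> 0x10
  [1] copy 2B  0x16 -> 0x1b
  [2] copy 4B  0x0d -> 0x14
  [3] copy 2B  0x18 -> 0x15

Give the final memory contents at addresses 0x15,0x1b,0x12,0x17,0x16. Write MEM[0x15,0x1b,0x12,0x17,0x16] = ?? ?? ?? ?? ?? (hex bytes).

[0] 0x03->0x10 len=7 : 99 6f 6b 3a f5 8f cc
[1] 0x16->0x1b len=2 : cc 05
[2] 0x0d->0x14 len=4 : 09 20 7f 99
[3] 0x18->0x15 len=2 : 0c 7e
query mem[0x15]=0x0c, mem[0x1b]=0xcc, mem[0x12]=0x6b, mem[0x17]=0x99, mem[0x16]=0x7e

MEM[0x15,0x1b,0x12,0x17,0x16] = 0c cc 6b 99 7e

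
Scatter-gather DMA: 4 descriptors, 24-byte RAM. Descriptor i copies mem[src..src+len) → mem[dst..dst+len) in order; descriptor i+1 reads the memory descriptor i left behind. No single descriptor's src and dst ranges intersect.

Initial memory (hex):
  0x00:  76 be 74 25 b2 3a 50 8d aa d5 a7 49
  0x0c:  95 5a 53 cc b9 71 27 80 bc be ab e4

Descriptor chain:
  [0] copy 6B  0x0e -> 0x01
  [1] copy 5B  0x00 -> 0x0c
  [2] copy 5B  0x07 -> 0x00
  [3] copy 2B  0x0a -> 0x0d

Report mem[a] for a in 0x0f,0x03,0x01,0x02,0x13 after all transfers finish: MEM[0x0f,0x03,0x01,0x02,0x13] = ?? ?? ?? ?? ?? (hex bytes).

MEM[0x0f,0x03,0x01,0x02,0x13] = b9 a7 aa d5 80

  after D0: wrote 6B at 0x01 = 53ccb9712780
  after D1: wrote 5B at 0x0c = 7653ccb971
  after D2: wrote 5B at 0x00 = 8daad5a749
  after D3: wrote 2B at 0x0d = a749
query mem[0x0f]=0xb9, mem[0x03]=0xa7, mem[0x01]=0xaa, mem[0x02]=0xd5, mem[0x13]=0x80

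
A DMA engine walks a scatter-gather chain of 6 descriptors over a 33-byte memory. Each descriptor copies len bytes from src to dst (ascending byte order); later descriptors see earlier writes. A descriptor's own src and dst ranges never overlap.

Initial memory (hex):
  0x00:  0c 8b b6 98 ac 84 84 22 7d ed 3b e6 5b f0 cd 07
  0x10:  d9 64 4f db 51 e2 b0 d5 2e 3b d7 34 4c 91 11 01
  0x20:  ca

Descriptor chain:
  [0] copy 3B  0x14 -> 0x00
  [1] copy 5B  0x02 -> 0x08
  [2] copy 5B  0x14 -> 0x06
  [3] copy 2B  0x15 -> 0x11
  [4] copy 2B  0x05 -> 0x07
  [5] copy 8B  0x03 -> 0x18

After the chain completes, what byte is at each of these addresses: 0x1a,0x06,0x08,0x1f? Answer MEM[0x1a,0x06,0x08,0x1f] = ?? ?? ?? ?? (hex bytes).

#0 dst[0x00+3] := {0x51,0xe2,0xb0}
#1 dst[0x08+5] := {0xb0,0x98,0xac,0x84,0x84}
#2 dst[0x06+5] := {0x51,0xe2,0xb0,0xd5,0x2e}
#3 dst[0x11+2] := {0xe2,0xb0}
#4 dst[0x07+2] := {0x84,0x51}
#5 dst[0x18+8] := {0x98,0xac,0x84,0x51,0x84,0x51,0xd5,0x2e}
query mem[0x1a]=0x84, mem[0x06]=0x51, mem[0x08]=0x51, mem[0x1f]=0x2e

MEM[0x1a,0x06,0x08,0x1f] = 84 51 51 2e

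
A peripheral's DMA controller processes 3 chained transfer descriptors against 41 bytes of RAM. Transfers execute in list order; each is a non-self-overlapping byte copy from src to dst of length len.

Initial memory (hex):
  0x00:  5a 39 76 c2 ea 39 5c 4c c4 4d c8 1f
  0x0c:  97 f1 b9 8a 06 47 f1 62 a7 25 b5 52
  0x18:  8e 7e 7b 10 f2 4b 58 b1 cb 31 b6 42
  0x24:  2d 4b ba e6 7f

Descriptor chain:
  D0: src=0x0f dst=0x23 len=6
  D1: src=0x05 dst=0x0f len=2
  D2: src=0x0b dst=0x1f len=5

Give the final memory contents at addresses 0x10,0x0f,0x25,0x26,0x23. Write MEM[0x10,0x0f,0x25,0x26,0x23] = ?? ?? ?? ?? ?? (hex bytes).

[0] 0x0f->0x23 len=6 : 8a 06 47 f1 62 a7
[1] 0x05->0x0f len=2 : 39 5c
[2] 0x0b->0x1f len=5 : 1f 97 f1 b9 39
query mem[0x10]=0x5c, mem[0x0f]=0x39, mem[0x25]=0x47, mem[0x26]=0xf1, mem[0x23]=0x39

MEM[0x10,0x0f,0x25,0x26,0x23] = 5c 39 47 f1 39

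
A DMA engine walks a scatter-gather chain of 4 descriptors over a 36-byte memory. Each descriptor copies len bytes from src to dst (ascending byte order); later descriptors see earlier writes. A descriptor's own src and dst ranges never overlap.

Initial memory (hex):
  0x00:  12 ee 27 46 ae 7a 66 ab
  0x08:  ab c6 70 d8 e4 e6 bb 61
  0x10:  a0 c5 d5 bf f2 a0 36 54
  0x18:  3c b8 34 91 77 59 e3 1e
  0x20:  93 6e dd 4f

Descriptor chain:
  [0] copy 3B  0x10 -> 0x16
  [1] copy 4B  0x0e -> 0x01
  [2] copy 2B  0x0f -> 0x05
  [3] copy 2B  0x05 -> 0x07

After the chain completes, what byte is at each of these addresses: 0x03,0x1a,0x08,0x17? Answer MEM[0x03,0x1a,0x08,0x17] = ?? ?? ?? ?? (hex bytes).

[0] 0x10->0x16 len=3 : a0 c5 d5
[1] 0x0e->0x01 len=4 : bb 61 a0 c5
[2] 0x0f->0x05 len=2 : 61 a0
[3] 0x05->0x07 len=2 : 61 a0
query mem[0x03]=0xa0, mem[0x1a]=0x34, mem[0x08]=0xa0, mem[0x17]=0xc5

MEM[0x03,0x1a,0x08,0x17] = a0 34 a0 c5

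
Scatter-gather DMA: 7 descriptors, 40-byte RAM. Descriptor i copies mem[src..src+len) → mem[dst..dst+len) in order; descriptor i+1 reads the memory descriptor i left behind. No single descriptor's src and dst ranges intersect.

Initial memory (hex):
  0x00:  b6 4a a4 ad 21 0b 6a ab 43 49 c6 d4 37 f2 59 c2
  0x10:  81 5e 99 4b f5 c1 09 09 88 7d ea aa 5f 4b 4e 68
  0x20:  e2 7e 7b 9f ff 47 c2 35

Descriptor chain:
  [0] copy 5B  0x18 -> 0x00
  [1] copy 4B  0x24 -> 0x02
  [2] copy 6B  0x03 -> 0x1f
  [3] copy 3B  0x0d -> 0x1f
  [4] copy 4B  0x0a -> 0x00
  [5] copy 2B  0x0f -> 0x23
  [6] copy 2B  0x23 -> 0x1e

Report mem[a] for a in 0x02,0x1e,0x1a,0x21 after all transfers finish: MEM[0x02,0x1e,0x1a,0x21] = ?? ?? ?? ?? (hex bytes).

D0: mem[0x00..0x04] <- [88 7d ea aa 5f]
D1: mem[0x02..0x05] <- [ff 47 c2 35]
D2: mem[0x1f..0x24] <- [47 c2 35 6a ab 43]
D3: mem[0x1f..0x21] <- [f2 59 c2]
D4: mem[0x00..0x03] <- [c6 d4 37 f2]
D5: mem[0x23..0x24] <- [c2 81]
D6: mem[0x1e..0x1f] <- [c2 81]
query mem[0x02]=0x37, mem[0x1e]=0xc2, mem[0x1a]=0xea, mem[0x21]=0xc2

MEM[0x02,0x1e,0x1a,0x21] = 37 c2 ea c2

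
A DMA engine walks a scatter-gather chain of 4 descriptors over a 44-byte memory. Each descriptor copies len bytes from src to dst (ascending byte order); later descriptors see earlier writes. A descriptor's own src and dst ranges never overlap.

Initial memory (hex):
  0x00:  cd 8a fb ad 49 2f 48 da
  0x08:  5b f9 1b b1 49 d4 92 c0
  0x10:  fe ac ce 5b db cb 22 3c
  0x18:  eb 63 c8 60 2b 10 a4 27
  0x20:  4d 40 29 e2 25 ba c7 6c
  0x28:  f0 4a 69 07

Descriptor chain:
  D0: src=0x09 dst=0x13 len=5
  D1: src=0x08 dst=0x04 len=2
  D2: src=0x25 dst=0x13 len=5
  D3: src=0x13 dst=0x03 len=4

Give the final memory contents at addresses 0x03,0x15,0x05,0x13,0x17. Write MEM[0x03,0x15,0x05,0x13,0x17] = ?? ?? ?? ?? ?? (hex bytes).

#0 dst[0x13+5] := {0xf9,0x1b,0xb1,0x49,0xd4}
#1 dst[0x04+2] := {0x5b,0xf9}
#2 dst[0x13+5] := {0xba,0xc7,0x6c,0xf0,0x4a}
#3 dst[0x03+4] := {0xba,0xc7,0x6c,0xf0}
query mem[0x03]=0xba, mem[0x15]=0x6c, mem[0x05]=0x6c, mem[0x13]=0xba, mem[0x17]=0x4a

MEM[0x03,0x15,0x05,0x13,0x17] = ba 6c 6c ba 4a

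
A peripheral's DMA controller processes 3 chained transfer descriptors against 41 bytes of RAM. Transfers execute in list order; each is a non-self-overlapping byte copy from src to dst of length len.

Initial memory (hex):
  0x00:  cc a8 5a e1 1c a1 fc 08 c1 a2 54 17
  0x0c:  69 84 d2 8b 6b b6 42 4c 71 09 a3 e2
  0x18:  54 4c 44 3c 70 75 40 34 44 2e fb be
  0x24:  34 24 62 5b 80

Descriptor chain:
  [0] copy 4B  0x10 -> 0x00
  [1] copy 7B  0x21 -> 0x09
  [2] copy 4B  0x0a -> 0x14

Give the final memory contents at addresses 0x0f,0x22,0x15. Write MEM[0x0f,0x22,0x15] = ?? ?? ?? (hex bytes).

[0] 0x10->0x00 len=4 : 6b b6 42 4c
[1] 0x21->0x09 len=7 : 2e fb be 34 24 62 5b
[2] 0x0a->0x14 len=4 : fb be 34 24
query mem[0x0f]=0x5b, mem[0x22]=0xfb, mem[0x15]=0xbe

MEM[0x0f,0x22,0x15] = 5b fb be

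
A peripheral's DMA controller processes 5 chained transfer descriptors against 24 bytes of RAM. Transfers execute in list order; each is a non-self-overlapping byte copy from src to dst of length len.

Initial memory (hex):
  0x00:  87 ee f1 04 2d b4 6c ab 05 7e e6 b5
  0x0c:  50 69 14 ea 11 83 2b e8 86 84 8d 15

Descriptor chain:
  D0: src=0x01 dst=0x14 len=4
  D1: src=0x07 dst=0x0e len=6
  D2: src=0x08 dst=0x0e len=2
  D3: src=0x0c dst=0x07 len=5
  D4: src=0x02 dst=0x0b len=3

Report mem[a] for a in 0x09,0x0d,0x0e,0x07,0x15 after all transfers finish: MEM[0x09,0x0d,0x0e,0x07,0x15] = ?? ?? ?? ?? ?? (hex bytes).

MEM[0x09,0x0d,0x0e,0x07,0x15] = 05 2d 05 50 f1

[0] 0x01->0x14 len=4 : ee f1 04 2d
[1] 0x07->0x0e len=6 : ab 05 7e e6 b5 50
[2] 0x08->0x0e len=2 : 05 7e
[3] 0x0c->0x07 len=5 : 50 69 05 7e 7e
[4] 0x02->0x0b len=3 : f1 04 2d
query mem[0x09]=0x05, mem[0x0d]=0x2d, mem[0x0e]=0x05, mem[0x07]=0x50, mem[0x15]=0xf1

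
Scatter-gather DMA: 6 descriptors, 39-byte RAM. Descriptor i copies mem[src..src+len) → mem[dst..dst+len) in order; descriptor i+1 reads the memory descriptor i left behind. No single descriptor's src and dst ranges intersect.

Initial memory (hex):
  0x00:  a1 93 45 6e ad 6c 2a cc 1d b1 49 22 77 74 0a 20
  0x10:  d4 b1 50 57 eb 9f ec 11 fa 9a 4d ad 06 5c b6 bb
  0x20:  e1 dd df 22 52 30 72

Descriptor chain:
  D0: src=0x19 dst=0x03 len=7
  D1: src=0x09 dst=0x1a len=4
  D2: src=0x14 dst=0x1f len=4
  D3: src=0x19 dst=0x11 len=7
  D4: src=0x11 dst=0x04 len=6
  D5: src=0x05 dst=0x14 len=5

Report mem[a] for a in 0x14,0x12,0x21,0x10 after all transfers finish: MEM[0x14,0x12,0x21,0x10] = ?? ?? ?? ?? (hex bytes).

D0: mem[0x03..0x09] <- [9a 4d ad 06 5c b6 bb]
D1: mem[0x1a..0x1d] <- [bb 49 22 77]
D2: mem[0x1f..0x22] <- [eb 9f ec 11]
D3: mem[0x11..0x17] <- [9a bb 49 22 77 b6 eb]
D4: mem[0x04..0x09] <- [9a bb 49 22 77 b6]
D5: mem[0x14..0x18] <- [bb 49 22 77 b6]
query mem[0x14]=0xbb, mem[0x12]=0xbb, mem[0x21]=0xec, mem[0x10]=0xd4

MEM[0x14,0x12,0x21,0x10] = bb bb ec d4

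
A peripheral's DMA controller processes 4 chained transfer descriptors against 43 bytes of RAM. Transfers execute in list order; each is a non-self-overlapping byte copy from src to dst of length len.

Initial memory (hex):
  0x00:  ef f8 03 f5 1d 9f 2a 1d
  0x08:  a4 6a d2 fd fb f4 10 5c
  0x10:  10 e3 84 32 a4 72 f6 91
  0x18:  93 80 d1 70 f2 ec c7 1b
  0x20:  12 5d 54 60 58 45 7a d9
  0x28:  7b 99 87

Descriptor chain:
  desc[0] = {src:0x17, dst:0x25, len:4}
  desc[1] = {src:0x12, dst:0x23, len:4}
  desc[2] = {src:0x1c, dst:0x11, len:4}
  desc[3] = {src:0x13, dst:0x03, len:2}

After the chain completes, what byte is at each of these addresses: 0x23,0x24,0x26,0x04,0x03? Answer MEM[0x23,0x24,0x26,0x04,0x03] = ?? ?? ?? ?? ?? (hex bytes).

MEM[0x23,0x24,0x26,0x04,0x03] = 84 32 72 1b c7

#0 dst[0x25+4] := {0x91,0x93,0x80,0xd1}
#1 dst[0x23+4] := {0x84,0x32,0xa4,0x72}
#2 dst[0x11+4] := {0xf2,0xec,0xc7,0x1b}
#3 dst[0x03+2] := {0xc7,0x1b}
query mem[0x23]=0x84, mem[0x24]=0x32, mem[0x26]=0x72, mem[0x04]=0x1b, mem[0x03]=0xc7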